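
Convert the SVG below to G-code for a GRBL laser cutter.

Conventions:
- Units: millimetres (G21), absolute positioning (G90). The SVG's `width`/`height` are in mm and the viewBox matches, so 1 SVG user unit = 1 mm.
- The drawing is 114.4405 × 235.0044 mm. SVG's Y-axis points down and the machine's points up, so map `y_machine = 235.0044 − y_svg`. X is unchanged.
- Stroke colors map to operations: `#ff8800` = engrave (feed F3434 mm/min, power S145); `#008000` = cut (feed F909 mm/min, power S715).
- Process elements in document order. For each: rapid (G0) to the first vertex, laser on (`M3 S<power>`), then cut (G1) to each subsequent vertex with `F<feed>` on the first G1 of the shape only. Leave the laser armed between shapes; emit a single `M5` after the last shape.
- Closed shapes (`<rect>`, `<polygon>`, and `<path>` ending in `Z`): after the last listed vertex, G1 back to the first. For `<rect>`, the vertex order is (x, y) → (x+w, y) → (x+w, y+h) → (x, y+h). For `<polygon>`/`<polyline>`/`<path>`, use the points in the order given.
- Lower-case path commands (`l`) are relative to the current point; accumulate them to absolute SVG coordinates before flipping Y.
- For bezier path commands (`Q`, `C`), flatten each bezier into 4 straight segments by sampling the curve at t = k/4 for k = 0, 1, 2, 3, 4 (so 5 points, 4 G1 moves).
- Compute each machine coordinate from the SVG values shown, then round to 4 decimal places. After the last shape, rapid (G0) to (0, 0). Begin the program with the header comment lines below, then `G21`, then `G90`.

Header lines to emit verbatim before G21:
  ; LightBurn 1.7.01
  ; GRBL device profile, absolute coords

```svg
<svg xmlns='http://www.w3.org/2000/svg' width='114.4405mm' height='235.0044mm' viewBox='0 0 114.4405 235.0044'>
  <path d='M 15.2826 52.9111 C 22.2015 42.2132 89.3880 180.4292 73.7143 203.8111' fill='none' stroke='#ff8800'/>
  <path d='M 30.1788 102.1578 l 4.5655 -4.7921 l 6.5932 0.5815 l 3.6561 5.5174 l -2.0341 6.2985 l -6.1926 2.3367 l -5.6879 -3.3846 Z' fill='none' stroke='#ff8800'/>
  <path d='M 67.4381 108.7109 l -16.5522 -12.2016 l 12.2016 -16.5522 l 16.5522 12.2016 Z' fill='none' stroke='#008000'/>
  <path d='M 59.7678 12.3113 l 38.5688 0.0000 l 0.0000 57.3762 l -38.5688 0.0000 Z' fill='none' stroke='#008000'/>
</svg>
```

Since the viewBox matches the mm dimensions, user units are millimetres directly. The only transform is the Y-flip y_m = 235.0044 − y_svg.

Shape 1 is a cubic bezier drawn with `<path>`. Its stroke #ff8800 means engrave at S145, F3434. After flipping Y the toolpath is (15.2826,182.0933) → (29.5356,166.3164) → (52.9707,119.4232) → (72.1697,66.1401) → (73.7143,31.1933).

Shape 2 is a regular polygon drawn with `<path>`. Its stroke #ff8800 means engrave at S145, F3434. After flipping Y the toolpath is (30.1788,132.8466) → (34.7443,137.6387) → (41.3375,137.0572) → (44.9936,131.5398) → (42.9595,125.2413) → (36.7669,122.9046) → (31.0790,126.2892) → (30.1788,132.8466), returning to the start.

Shape 3 is a regular polygon drawn with `<path>`. Its stroke #008000 means cut at S715, F909. After flipping Y the toolpath is (67.4381,126.2935) → (50.8859,138.4951) → (63.0875,155.0473) → (79.6397,142.8457) → (67.4381,126.2935), returning to the start.

Shape 4 is a rectangle drawn with `<path>`. Its stroke #008000 means cut at S715, F909. After flipping Y the toolpath is (59.7678,222.6931) → (98.3366,222.6931) → (98.3366,165.3169) → (59.7678,165.3169) → (59.7678,222.6931), returning to the start.

; LightBurn 1.7.01
; GRBL device profile, absolute coords
G21
G90
G0 X15.2826 Y182.0933
M3 S145
G1 X29.5356 Y166.3164 F3434
G1 X52.9707 Y119.4232
G1 X72.1697 Y66.1401
G1 X73.7143 Y31.1933
G0 X30.1788 Y132.8466
M3 S145
G1 X34.7443 Y137.6387 F3434
G1 X41.3375 Y137.0572
G1 X44.9936 Y131.5398
G1 X42.9595 Y125.2413
G1 X36.7669 Y122.9046
G1 X31.0790 Y126.2892
G1 X30.1788 Y132.8466
G0 X67.4381 Y126.2935
M3 S715
G1 X50.8859 Y138.4951 F909
G1 X63.0875 Y155.0473
G1 X79.6397 Y142.8457
G1 X67.4381 Y126.2935
G0 X59.7678 Y222.6931
M3 S715
G1 X98.3366 Y222.6931 F909
G1 X98.3366 Y165.3169
G1 X59.7678 Y165.3169
G1 X59.7678 Y222.6931
M5
G0 X0.0000 Y0.0000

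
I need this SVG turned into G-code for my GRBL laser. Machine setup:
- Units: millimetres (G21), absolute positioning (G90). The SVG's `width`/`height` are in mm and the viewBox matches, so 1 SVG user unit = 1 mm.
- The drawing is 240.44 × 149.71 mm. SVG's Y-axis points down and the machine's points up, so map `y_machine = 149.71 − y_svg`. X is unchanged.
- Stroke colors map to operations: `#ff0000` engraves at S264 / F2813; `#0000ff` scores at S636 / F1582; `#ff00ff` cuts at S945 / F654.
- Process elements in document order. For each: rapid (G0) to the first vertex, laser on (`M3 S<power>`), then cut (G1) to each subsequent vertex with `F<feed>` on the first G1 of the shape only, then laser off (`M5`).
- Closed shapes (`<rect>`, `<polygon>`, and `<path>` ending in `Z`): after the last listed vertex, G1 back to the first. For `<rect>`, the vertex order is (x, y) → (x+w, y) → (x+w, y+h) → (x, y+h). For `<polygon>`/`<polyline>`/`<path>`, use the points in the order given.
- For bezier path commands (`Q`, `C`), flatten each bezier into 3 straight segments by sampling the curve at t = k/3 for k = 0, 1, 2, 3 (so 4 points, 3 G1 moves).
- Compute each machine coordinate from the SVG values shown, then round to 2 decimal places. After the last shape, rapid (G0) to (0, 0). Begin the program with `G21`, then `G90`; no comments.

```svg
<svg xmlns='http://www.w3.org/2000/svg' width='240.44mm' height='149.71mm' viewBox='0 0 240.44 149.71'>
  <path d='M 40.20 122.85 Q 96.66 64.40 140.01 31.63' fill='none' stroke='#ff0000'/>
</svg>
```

viewBox `0 0 240.44 149.71` with mm width/height → 1 unit = 1 mm. Flip: y_m = 149.71 − y_svg.

**Shape 1** — `<path>` quadratic bezier, stroke `#ff0000` → engrave (S264, F2813). Control points (SVG): P0=(40.20,122.85), P1=(96.66,64.40), P2=(140.01,31.63); sampled at t=k/3. Machine vertices: (40.20,26.86) → (76.38,62.97) → (109.65,93.38) → (140.01,118.08). Open path.

G21
G90
G0 X40.20 Y26.86
M3 S264
G1 X76.38 Y62.97 F2813
G1 X109.65 Y93.38
G1 X140.01 Y118.08
M5
G0 X0.00 Y0.00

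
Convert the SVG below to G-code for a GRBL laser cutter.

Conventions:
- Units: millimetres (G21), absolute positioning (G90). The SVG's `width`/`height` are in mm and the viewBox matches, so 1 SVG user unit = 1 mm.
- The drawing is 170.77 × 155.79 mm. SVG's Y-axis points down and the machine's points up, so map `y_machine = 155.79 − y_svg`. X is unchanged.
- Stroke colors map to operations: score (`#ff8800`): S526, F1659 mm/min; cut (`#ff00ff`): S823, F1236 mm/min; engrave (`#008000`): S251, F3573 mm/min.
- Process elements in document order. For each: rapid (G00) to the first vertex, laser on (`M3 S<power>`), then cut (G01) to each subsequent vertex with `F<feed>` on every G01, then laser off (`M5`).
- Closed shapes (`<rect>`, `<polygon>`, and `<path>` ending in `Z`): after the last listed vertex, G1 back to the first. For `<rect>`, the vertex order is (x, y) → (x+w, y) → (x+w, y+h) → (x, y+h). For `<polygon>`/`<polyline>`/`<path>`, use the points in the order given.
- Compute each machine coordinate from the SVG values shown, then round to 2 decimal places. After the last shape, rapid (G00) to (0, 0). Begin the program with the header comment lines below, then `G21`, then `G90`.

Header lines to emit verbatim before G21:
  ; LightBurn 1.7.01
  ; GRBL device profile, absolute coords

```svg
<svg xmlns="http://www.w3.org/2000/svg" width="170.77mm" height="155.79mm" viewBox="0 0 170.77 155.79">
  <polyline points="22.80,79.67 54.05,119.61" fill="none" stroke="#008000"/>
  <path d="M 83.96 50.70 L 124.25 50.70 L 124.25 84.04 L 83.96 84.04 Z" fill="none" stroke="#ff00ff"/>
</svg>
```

viewBox `0 0 170.77 155.79` with mm width/height → 1 unit = 1 mm. Flip: y_m = 155.79 − y_svg.

**Shape 1** — `<polyline>` line segment, stroke `#008000` → engrave (S251, F3573). Machine vertices: (22.80,76.12) → (54.05,36.18). Open path.

**Shape 2** — `<path>` rectangle, stroke `#ff00ff` → cut (S823, F1236). Machine vertices: (83.96,105.09) → (124.25,105.09) → (124.25,71.75) → (83.96,71.75) → (83.96,105.09). Closed: final G1 returns to the first vertex.

; LightBurn 1.7.01
; GRBL device profile, absolute coords
G21
G90
G00 X22.80 Y76.12
M3 S251
G01 X54.05 Y36.18 F3573
M5
G00 X83.96 Y105.09
M3 S823
G01 X124.25 Y105.09 F1236
G01 X124.25 Y71.75 F1236
G01 X83.96 Y71.75 F1236
G01 X83.96 Y105.09 F1236
M5
G00 X0.00 Y0.00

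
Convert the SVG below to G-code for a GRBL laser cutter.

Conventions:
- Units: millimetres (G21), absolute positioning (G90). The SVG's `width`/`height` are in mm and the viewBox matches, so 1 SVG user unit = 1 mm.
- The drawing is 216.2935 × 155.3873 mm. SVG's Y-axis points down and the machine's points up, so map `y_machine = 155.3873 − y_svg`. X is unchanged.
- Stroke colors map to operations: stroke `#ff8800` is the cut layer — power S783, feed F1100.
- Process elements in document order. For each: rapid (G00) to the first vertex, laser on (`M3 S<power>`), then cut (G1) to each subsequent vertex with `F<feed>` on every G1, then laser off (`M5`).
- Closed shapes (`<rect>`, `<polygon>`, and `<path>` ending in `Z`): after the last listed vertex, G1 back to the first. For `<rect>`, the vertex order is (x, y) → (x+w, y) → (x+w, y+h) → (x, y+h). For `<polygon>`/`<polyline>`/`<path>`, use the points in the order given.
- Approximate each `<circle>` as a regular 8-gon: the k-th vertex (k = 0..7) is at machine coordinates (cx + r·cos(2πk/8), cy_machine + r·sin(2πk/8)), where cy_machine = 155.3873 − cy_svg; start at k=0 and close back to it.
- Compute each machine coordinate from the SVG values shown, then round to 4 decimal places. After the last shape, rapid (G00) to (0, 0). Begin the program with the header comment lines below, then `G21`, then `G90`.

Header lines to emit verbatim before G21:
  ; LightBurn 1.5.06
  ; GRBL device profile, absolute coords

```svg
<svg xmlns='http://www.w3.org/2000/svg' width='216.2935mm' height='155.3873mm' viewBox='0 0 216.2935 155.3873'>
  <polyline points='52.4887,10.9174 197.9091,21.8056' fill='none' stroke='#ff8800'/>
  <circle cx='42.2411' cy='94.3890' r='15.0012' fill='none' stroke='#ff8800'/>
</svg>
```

; LightBurn 1.5.06
; GRBL device profile, absolute coords
G21
G90
G00 X52.4887 Y144.4699
M3 S783
G1 X197.9091 Y133.5817 F1100
M5
G00 X57.2423 Y60.9983
M3 S783
G1 X52.8486 Y71.6058 F1100
G1 X42.2411 Y75.9995 F1100
G1 X31.6336 Y71.6058 F1100
G1 X27.2399 Y60.9983 F1100
G1 X31.6336 Y50.3908 F1100
G1 X42.2411 Y45.9971 F1100
G1 X52.8486 Y50.3908 F1100
G1 X57.2423 Y60.9983 F1100
M5
G00 X0.0000 Y0.0000

viewBox `0 0 216.2935 155.3873` with mm width/height → 1 unit = 1 mm. Flip: y_m = 155.3873 − y_svg.

**Shape 1** — `<polyline>` line segment, stroke `#ff8800` → cut (S783, F1100). Machine vertices: (52.4887,144.4699) → (197.9091,133.5817). Open path.

**Shape 2** — `<circle>` circle, stroke `#ff8800` → cut (S783, F1100). Machine vertices: (57.2423,60.9983) → (52.8486,71.6058) → (42.2411,75.9995) → (31.6336,71.6058) → (27.2399,60.9983) → (31.6336,50.3908) → (42.2411,45.9971) → (52.8486,50.3908) → (57.2423,60.9983). Closed: final G1 returns to the first vertex.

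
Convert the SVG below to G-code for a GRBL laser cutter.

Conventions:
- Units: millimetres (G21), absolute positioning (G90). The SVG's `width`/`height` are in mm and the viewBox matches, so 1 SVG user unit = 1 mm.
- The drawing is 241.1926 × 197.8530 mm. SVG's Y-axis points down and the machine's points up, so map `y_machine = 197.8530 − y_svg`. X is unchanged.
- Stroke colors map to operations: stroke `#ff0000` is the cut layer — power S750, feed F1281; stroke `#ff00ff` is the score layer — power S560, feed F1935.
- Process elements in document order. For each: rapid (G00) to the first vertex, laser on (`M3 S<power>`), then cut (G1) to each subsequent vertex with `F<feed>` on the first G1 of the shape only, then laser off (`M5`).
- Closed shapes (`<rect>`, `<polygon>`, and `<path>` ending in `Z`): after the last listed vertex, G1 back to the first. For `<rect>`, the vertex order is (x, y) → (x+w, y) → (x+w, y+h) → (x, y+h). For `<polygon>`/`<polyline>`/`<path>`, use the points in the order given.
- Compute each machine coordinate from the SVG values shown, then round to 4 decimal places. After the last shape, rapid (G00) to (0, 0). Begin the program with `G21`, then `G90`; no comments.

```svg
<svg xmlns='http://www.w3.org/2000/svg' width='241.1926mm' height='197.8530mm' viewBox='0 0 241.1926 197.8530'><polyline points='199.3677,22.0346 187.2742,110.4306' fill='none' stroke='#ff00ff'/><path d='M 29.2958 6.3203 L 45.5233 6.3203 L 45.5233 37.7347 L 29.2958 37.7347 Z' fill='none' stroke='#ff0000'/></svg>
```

viewBox `0 0 241.1926 197.8530` with mm width/height → 1 unit = 1 mm. Flip: y_m = 197.8530 − y_svg.

**Shape 1** — `<polyline>` line segment, stroke `#ff00ff` → score (S560, F1935). Machine vertices: (199.3677,175.8184) → (187.2742,87.4224). Open path.

**Shape 2** — `<path>` rectangle, stroke `#ff0000` → cut (S750, F1281). Machine vertices: (29.2958,191.5327) → (45.5233,191.5327) → (45.5233,160.1183) → (29.2958,160.1183) → (29.2958,191.5327). Closed: final G1 returns to the first vertex.

G21
G90
G00 X199.3677 Y175.8184
M3 S560
G1 X187.2742 Y87.4224 F1935
M5
G00 X29.2958 Y191.5327
M3 S750
G1 X45.5233 Y191.5327 F1281
G1 X45.5233 Y160.1183
G1 X29.2958 Y160.1183
G1 X29.2958 Y191.5327
M5
G00 X0.0000 Y0.0000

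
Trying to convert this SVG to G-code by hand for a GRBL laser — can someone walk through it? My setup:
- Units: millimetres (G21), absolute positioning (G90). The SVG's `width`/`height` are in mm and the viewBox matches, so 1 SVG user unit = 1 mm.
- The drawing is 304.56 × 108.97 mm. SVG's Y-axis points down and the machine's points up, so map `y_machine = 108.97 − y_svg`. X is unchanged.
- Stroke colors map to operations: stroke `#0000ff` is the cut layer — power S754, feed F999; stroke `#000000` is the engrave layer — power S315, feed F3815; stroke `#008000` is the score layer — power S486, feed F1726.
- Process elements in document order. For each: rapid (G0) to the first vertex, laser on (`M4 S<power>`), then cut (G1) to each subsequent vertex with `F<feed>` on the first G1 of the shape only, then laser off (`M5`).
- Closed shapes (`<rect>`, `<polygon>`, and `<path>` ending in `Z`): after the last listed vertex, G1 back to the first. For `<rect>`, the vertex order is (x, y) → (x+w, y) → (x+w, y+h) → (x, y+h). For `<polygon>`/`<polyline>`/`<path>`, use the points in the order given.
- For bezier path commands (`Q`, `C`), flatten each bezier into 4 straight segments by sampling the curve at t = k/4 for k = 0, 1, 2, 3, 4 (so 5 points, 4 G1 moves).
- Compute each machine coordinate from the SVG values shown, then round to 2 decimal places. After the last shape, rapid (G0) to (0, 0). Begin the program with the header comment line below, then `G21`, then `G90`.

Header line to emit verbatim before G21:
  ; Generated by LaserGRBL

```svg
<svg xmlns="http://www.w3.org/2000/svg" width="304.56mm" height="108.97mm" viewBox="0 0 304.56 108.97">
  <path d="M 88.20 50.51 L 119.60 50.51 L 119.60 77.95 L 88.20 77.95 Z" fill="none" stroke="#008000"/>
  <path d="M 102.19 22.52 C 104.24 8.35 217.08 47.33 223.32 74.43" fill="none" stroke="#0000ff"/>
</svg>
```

; Generated by LaserGRBL
G21
G90
G0 X88.20 Y58.46
M4 S486
G1 X119.60 Y58.46 F1726
G1 X119.60 Y31.02
G1 X88.20 Y31.02
G1 X88.20 Y58.46
M5
G0 X102.19 Y86.45
M4 S754
G1 X121.10 Y88.13 F999
G1 X161.18 Y75.97
G1 X202.05 Y56.08
G1 X223.32 Y34.54
M5
G0 X0.00 Y0.00

Since the viewBox matches the mm dimensions, user units are millimetres directly. The only transform is the Y-flip y_m = 108.97 − y_svg.

Shape 1 is a rectangle drawn with `<path>`. Its stroke #008000 means score at S486, F1726. After flipping Y the toolpath is (88.20,58.46) → (119.60,58.46) → (119.60,31.02) → (88.20,31.02) → (88.20,58.46), returning to the start.

Shape 2 is a cubic bezier drawn with `<path>`. Its stroke #0000ff means cut at S754, F999. After flipping Y the toolpath is (102.19,86.45) → (121.10,88.13) → (161.18,75.97) → (202.05,56.08) → (223.32,34.54).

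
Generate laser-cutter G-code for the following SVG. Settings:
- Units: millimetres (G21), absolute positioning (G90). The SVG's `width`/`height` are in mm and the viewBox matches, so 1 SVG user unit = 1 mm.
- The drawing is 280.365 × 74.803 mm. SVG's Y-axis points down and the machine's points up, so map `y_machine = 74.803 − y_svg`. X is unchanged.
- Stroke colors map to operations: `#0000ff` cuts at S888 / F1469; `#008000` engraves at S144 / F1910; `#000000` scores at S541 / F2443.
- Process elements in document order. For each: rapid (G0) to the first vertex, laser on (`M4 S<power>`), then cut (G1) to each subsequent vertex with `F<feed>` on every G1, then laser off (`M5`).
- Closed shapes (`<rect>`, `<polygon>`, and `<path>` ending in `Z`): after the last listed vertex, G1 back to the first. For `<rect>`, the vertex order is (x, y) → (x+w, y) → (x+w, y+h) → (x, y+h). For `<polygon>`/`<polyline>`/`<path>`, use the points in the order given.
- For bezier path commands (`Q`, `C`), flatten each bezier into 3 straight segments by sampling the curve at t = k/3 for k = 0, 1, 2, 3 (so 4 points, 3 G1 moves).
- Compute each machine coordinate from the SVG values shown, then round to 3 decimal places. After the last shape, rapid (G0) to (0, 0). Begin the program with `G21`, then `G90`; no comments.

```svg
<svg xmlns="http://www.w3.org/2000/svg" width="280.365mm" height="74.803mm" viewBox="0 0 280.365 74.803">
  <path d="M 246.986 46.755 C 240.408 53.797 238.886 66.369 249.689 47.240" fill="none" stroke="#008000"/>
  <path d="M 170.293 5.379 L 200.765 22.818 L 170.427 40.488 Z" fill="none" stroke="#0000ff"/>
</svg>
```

G21
G90
G0 X246.986 Y28.048
M4 S144
G1 X242.363 Y20.542 F1910
G1 X242.725 Y17.622 F1910
G1 X249.689 Y27.563 F1910
M5
G0 X170.293 Y69.424
M4 S888
G1 X200.765 Y51.985 F1469
G1 X170.427 Y34.315 F1469
G1 X170.293 Y69.424 F1469
M5
G0 X0.000 Y0.000

Since the viewBox matches the mm dimensions, user units are millimetres directly. The only transform is the Y-flip y_m = 74.803 − y_svg.

Shape 1 is a cubic bezier drawn with `<path>`. Its stroke #008000 means engrave at S144, F1910. After flipping Y the toolpath is (246.986,28.048) → (242.363,20.542) → (242.725,17.622) → (249.689,27.563).

Shape 2 is a regular polygon drawn with `<path>`. Its stroke #0000ff means cut at S888, F1469. After flipping Y the toolpath is (170.293,69.424) → (200.765,51.985) → (170.427,34.315) → (170.293,69.424), returning to the start.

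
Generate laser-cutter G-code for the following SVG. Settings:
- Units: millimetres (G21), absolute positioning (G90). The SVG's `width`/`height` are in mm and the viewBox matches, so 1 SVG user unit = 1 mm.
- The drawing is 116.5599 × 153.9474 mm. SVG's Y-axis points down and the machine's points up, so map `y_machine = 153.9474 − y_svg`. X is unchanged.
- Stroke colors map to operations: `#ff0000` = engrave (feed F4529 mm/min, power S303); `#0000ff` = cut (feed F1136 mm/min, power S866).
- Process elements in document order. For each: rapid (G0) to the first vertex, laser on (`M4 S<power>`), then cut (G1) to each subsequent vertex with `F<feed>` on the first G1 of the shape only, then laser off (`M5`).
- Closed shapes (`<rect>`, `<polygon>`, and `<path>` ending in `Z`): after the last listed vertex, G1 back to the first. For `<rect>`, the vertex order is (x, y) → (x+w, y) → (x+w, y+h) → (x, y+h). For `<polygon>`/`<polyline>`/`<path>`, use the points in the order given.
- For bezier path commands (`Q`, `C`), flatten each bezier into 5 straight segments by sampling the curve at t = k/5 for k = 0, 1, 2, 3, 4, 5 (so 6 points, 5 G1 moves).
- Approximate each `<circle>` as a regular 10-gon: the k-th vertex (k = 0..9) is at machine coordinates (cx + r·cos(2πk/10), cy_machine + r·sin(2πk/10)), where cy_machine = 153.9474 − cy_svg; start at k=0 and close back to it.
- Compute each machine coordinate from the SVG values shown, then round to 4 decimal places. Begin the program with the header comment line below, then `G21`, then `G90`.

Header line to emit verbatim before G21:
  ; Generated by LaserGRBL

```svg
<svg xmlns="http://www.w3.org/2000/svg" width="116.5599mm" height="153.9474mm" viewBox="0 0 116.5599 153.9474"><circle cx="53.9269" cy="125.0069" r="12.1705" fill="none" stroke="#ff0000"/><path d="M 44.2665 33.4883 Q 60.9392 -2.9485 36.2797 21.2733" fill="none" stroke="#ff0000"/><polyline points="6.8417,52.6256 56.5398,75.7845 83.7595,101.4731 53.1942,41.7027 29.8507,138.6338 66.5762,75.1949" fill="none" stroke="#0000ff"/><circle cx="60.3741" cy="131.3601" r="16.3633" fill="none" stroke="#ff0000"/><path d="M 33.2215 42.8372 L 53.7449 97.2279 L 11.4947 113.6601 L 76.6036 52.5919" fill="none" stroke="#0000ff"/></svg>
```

; Generated by LaserGRBL
G21
G90
G0 X66.0974 Y28.9405
M4 S303
G1 X63.7730 Y36.0941 F4529
G1 X57.6878 Y40.5153
G1 X50.1660 Y40.5153
G1 X44.0808 Y36.0941
G1 X41.7564 Y28.9405
G1 X44.0808 Y21.7869
G1 X50.1660 Y17.3657
G1 X57.6878 Y17.3657
G1 X63.7730 Y21.7869
G1 X66.0974 Y28.9405
M5
G0 X44.2665 Y120.4591
M4 S303
G1 X49.2823 Y132.6075 F4529
G1 X50.9915 Y139.9032
G1 X49.3941 Y142.3462
G1 X44.4902 Y139.9365
G1 X36.2797 Y132.6741
M5
G0 X6.8417 Y101.3218
M4 S866
G1 X56.5398 Y78.1629 F1136
G1 X83.7595 Y52.4743
G1 X53.1942 Y112.2447
G1 X29.8507 Y15.3136
G1 X66.5762 Y78.7525
M5
G0 X76.7374 Y22.5873
M4 S303
G1 X73.6123 Y32.2054 F4529
G1 X65.4306 Y38.1497
G1 X55.3176 Y38.1497
G1 X47.1359 Y32.2054
G1 X44.0108 Y22.5873
G1 X47.1359 Y12.9692
G1 X55.3176 Y7.0249
G1 X65.4306 Y7.0249
G1 X73.6123 Y12.9692
G1 X76.7374 Y22.5873
M5
G0 X33.2215 Y111.1102
M4 S866
G1 X53.7449 Y56.7195 F1136
G1 X11.4947 Y40.2873
G1 X76.6036 Y101.3555
M5

viewBox `0 0 116.5599 153.9474` with mm width/height → 1 unit = 1 mm. Flip: y_m = 153.9474 − y_svg.

**Shape 1** — `<circle>` circle, stroke `#ff0000` → engrave (S303, F4529). Machine vertices: (66.0974,28.9405) → (63.7730,36.0941) → (57.6878,40.5153) → (50.1660,40.5153) → (44.0808,36.0941) → (41.7564,28.9405) → (44.0808,21.7869) → (50.1660,17.3657) → (57.6878,17.3657) → (63.7730,21.7869) → (66.0974,28.9405). Closed: final G1 returns to the first vertex.

**Shape 2** — `<path>` quadratic bezier, stroke `#ff0000` → engrave (S303, F4529). Control points (SVG): P0=(44.2665,33.4883), P1=(60.9392,-2.9485), P2=(36.2797,21.2733); sampled at t=k/5. Machine vertices: (44.2665,120.4591) → (49.2823,132.6075) → (50.9915,139.9032) → (49.3941,142.3462) → (44.4902,139.9365) → (36.2797,132.6741). Open path.

**Shape 3** — `<polyline>` open polyline, stroke `#0000ff` → cut (S866, F1136). Machine vertices: (6.8417,101.3218) → (56.5398,78.1629) → (83.7595,52.4743) → (53.1942,112.2447) → (29.8507,15.3136) → (66.5762,78.7525). Open path.

**Shape 4** — `<circle>` circle, stroke `#ff0000` → engrave (S303, F4529). Machine vertices: (76.7374,22.5873) → (73.6123,32.2054) → (65.4306,38.1497) → (55.3176,38.1497) → (47.1359,32.2054) → (44.0108,22.5873) → (47.1359,12.9692) → (55.3176,7.0249) → (65.4306,7.0249) → (73.6123,12.9692) → (76.7374,22.5873). Closed: final G1 returns to the first vertex.

**Shape 5** — `<path>` open polyline, stroke `#0000ff` → cut (S866, F1136). Machine vertices: (33.2215,111.1102) → (53.7449,56.7195) → (11.4947,40.2873) → (76.6036,101.3555). Open path.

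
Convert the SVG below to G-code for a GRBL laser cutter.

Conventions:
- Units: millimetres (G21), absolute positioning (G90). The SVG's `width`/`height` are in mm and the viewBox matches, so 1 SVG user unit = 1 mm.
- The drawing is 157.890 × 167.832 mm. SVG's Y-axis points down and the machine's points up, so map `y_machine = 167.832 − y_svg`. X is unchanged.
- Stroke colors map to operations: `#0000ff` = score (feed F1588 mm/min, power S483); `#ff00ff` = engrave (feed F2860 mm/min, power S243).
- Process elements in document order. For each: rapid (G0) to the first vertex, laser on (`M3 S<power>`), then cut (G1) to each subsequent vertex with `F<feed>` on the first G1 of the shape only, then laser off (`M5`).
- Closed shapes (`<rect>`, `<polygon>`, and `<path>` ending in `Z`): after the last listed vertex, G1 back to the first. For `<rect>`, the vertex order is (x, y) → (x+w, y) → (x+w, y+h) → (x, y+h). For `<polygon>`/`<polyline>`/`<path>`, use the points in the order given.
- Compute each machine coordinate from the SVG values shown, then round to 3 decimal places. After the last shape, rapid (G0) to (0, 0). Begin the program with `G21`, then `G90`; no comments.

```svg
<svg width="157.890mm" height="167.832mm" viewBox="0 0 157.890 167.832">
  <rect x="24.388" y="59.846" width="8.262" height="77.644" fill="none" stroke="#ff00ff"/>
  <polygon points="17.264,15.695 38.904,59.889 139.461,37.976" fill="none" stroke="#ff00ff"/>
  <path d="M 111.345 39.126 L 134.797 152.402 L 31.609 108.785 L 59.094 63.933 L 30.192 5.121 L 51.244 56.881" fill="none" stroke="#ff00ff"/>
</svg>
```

G21
G90
G0 X24.388 Y107.986
M3 S243
G1 X32.650 Y107.986 F2860
G1 X32.650 Y30.342
G1 X24.388 Y30.342
G1 X24.388 Y107.986
M5
G0 X17.264 Y152.137
M3 S243
G1 X38.904 Y107.943 F2860
G1 X139.461 Y129.856
G1 X17.264 Y152.137
M5
G0 X111.345 Y128.706
M3 S243
G1 X134.797 Y15.430 F2860
G1 X31.609 Y59.047
G1 X59.094 Y103.899
G1 X30.192 Y162.711
G1 X51.244 Y110.951
M5
G0 X0.000 Y0.000

viewBox `0 0 157.890 167.832` with mm width/height → 1 unit = 1 mm. Flip: y_m = 167.832 − y_svg.

**Shape 1** — `<rect>` rectangle, stroke `#ff00ff` → engrave (S243, F2860). Machine vertices: (24.388,107.986) → (32.650,107.986) → (32.650,30.342) → (24.388,30.342) → (24.388,107.986). Closed: final G1 returns to the first vertex.

**Shape 2** — `<polygon>` closed polygon, stroke `#ff00ff` → engrave (S243, F2860). Machine vertices: (17.264,152.137) → (38.904,107.943) → (139.461,129.856) → (17.264,152.137). Closed: final G1 returns to the first vertex.

**Shape 3** — `<path>` open polyline, stroke `#ff00ff` → engrave (S243, F2860). Machine vertices: (111.345,128.706) → (134.797,15.430) → (31.609,59.047) → (59.094,103.899) → (30.192,162.711) → (51.244,110.951). Open path.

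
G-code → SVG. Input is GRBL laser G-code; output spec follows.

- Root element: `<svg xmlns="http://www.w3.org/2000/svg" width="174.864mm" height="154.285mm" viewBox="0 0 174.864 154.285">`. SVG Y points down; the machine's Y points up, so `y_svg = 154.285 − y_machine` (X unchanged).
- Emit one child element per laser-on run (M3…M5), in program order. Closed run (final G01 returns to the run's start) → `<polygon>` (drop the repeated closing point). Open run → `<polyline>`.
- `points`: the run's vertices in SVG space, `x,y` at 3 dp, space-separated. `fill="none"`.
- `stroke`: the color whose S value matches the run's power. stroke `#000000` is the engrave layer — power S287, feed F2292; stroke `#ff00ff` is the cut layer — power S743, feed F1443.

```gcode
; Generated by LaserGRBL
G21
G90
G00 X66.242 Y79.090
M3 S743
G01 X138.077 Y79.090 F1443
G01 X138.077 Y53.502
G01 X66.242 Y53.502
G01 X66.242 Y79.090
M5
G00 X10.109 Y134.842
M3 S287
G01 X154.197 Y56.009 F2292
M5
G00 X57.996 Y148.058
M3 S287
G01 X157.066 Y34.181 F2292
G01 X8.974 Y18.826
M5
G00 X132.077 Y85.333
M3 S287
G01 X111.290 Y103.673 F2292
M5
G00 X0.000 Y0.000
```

Each laser-on run becomes one SVG element. Flip Y back into SVG space with y_svg = 154.285 − y_machine.

Run 1: S743 ⇒ cut layer `#ff00ff`. The run returns to its start, so emit a `<polygon>` with points (Y-flipped): 66.242,75.195 138.077,75.195 138.077,100.783 66.242,100.783.

Run 2: S287 ⇒ engrave layer `#000000`. The run is open, so emit a `<polyline>` with points (Y-flipped): 10.109,19.443 154.197,98.276.

Run 3: power S287 maps to stroke `#000000` (engrave). The run is open, so emit a `<polyline>` with points (Y-flipped): 57.996,6.227 157.066,120.104 8.974,135.459.

Run 4: power S287 maps to stroke `#000000` (engrave). The run is open, so emit a `<polyline>` with points (Y-flipped): 132.077,68.952 111.290,50.612.

<svg xmlns="http://www.w3.org/2000/svg" width="174.864mm" height="154.285mm" viewBox="0 0 174.864 154.285">
  <polygon points="66.242,75.195 138.077,75.195 138.077,100.783 66.242,100.783" fill="none" stroke="#ff00ff"/>
  <polyline points="10.109,19.443 154.197,98.276" fill="none" stroke="#000000"/>
  <polyline points="57.996,6.227 157.066,120.104 8.974,135.459" fill="none" stroke="#000000"/>
  <polyline points="132.077,68.952 111.290,50.612" fill="none" stroke="#000000"/>
</svg>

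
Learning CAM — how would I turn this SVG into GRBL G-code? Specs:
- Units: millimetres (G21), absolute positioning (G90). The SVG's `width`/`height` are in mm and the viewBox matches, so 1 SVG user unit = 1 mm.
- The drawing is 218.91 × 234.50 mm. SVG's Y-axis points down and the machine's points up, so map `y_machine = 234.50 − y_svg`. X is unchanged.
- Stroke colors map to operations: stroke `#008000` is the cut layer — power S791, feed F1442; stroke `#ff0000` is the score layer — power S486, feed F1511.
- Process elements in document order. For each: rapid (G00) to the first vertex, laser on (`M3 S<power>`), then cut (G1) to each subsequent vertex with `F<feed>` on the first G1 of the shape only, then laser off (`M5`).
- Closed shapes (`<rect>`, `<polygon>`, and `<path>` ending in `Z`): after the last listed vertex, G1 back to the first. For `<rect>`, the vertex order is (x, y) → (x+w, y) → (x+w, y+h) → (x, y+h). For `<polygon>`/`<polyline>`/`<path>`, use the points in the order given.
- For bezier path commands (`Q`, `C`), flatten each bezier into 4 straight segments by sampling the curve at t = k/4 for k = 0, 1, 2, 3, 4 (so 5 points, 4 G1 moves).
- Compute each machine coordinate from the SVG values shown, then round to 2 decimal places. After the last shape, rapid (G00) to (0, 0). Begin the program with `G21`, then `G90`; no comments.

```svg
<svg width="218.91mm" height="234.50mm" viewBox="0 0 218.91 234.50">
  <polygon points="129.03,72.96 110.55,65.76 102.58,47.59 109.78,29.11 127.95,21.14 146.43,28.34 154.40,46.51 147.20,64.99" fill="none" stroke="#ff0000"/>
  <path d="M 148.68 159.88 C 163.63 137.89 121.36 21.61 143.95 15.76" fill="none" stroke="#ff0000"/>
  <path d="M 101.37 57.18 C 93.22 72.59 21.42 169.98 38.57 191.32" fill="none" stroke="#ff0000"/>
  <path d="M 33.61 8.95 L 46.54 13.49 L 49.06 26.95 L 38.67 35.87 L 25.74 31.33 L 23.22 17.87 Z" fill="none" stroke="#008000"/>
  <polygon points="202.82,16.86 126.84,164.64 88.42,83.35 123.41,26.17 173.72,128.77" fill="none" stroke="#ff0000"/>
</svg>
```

G21
G90
G00 X129.03 Y161.54
M3 S486
G1 X110.55 Y168.74 F1511
G1 X102.58 Y186.91
G1 X109.78 Y205.39
G1 X127.95 Y213.36
G1 X146.43 Y206.16
G1 X154.40 Y187.99
G1 X147.20 Y169.51
G1 X129.03 Y161.54
M5
G00 X148.68 Y74.62
M3 S486
G1 X151.07 Y105.59 F1511
G1 X143.45 Y152.73
G1 X137.26 Y196.85
G1 X143.95 Y218.74
M5
G00 X101.37 Y177.32
M3 S486
G1 X85.71 Y152.86 F1511
G1 X60.48 Y112.47
G1 X40.00 Y70.98
G1 X38.57 Y43.18
M5
G00 X33.61 Y225.55
M3 S791
G1 X46.54 Y221.01 F1442
G1 X49.06 Y207.55
G1 X38.67 Y198.63
G1 X25.74 Y203.17
G1 X23.22 Y216.63
G1 X33.61 Y225.55
M5
G00 X202.82 Y217.64
M3 S486
G1 X126.84 Y69.86 F1511
G1 X88.42 Y151.15
G1 X123.41 Y208.33
G1 X173.72 Y105.73
G1 X202.82 Y217.64
M5
G00 X0.00 Y0.00

1 u = 1 mm; y_m = 234.50 − y.

[1] `<polygon>` regular polygon, #ff0000→score S486 F1511: (129.03,161.54) → (110.55,168.74) → (102.58,186.91) → (109.78,205.39) → (127.95,213.36) → (146.43,206.16) → (154.40,187.99) → (147.20,169.51) → (129.03,161.54) (closed)

[2] `<path>` cubic bezier, #ff0000→score S486 F1511: (148.68,74.62) → (151.07,105.59) → (143.45,152.73) → (137.26,196.85) → (143.95,218.74)

[3] `<path>` cubic bezier, #ff0000→score S486 F1511: (101.37,177.32) → (85.71,152.86) → (60.48,112.47) → (40.00,70.98) → (38.57,43.18)

[4] `<path>` regular polygon, #008000→cut S791 F1442: (33.61,225.55) → (46.54,221.01) → (49.06,207.55) → (38.67,198.63) → (25.74,203.17) → (23.22,216.63) → (33.61,225.55) (closed)

[5] `<polygon>` closed polygon, #ff0000→score S486 F1511: (202.82,217.64) → (126.84,69.86) → (88.42,151.15) → (123.41,208.33) → (173.72,105.73) → (202.82,217.64) (closed)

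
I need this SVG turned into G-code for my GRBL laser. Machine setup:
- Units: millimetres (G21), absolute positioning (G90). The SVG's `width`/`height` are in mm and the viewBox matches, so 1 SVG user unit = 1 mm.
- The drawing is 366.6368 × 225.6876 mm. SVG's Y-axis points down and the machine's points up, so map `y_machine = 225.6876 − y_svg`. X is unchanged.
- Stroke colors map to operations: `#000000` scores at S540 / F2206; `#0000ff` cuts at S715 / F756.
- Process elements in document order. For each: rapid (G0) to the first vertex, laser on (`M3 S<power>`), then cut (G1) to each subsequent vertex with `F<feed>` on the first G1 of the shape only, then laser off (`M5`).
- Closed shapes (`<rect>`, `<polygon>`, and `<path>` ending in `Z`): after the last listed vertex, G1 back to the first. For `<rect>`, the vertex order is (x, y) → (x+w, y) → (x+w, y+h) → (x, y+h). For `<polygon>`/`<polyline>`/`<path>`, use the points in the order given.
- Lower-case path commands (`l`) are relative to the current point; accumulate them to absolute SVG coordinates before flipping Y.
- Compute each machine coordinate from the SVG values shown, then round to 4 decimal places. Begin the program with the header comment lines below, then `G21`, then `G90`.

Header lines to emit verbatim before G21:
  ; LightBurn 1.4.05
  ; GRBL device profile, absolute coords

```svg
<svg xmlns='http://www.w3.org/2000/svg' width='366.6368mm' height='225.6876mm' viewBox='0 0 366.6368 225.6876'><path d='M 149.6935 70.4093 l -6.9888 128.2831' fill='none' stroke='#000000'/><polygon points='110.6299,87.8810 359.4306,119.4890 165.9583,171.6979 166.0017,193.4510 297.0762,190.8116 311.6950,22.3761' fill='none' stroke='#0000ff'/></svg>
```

; LightBurn 1.4.05
; GRBL device profile, absolute coords
G21
G90
G0 X149.6935 Y155.2783
M3 S540
G1 X142.7047 Y26.9952 F2206
M5
G0 X110.6299 Y137.8066
M3 S715
G1 X359.4306 Y106.1986 F756
G1 X165.9583 Y53.9897
G1 X166.0017 Y32.2366
G1 X297.0762 Y34.8760
G1 X311.6950 Y203.3115
G1 X110.6299 Y137.8066
M5

Since the viewBox matches the mm dimensions, user units are millimetres directly. The only transform is the Y-flip y_m = 225.6876 − y_svg.

Shape 1 is a line segment drawn with `<path>`. Its stroke #000000 means score at S540, F2206. After flipping Y the toolpath is (149.6935,155.2783) → (142.7047,26.9952).

Shape 2 is a closed polygon drawn with `<polygon>`. Its stroke #0000ff means cut at S715, F756. After flipping Y the toolpath is (110.6299,137.8066) → (359.4306,106.1986) → (165.9583,53.9897) → (166.0017,32.2366) → (297.0762,34.8760) → (311.6950,203.3115) → (110.6299,137.8066), returning to the start.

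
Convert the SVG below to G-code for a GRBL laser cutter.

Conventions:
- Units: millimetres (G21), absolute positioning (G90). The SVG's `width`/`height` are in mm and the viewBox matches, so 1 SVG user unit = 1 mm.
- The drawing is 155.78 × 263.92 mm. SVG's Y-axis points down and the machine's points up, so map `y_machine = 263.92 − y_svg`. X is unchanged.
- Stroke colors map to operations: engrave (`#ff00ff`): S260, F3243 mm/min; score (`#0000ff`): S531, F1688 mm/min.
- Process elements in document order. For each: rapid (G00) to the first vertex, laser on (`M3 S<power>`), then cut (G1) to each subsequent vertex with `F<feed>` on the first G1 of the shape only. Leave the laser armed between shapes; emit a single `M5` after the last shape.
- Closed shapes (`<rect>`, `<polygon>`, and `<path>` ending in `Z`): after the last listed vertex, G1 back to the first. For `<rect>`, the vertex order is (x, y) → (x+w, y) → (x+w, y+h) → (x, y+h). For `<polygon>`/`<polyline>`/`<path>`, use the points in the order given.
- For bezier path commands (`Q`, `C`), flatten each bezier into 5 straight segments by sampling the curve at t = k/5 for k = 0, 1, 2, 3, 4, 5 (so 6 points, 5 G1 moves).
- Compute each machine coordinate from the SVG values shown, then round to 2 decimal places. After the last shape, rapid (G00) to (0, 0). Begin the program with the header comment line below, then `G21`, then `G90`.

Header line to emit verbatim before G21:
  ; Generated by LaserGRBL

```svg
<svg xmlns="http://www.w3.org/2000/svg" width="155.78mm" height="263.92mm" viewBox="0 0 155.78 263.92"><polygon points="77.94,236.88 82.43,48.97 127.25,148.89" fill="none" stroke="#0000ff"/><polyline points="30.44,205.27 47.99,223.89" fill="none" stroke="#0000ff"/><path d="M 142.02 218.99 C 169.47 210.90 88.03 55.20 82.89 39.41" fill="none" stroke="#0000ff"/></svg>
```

; Generated by LaserGRBL
G21
G90
G00 X77.94 Y27.04
M3 S531
G1 X82.43 Y214.95 F1688
G1 X127.25 Y115.03
G1 X77.94 Y27.04
G00 X30.44 Y58.65
M3 S531
G1 X47.99 Y40.03 F1688
G00 X142.02 Y44.93
M3 S531
G1 X146.90 Y65.20 F1688
G1 X134.54 Y107.09
G1 X113.83 Y156.81
G1 X93.65 Y200.55
G1 X82.89 Y224.51
M5
G00 X0.00 Y0.00

viewBox `0 0 155.78 263.92` with mm width/height → 1 unit = 1 mm. Flip: y_m = 263.92 − y_svg.

**Shape 1** — `<polygon>` closed polygon, stroke `#0000ff` → score (S531, F1688). Machine vertices: (77.94,27.04) → (82.43,214.95) → (127.25,115.03) → (77.94,27.04). Closed: final G1 returns to the first vertex.

**Shape 2** — `<polyline>` line segment, stroke `#0000ff` → score (S531, F1688). Machine vertices: (30.44,58.65) → (47.99,40.03). Open path.

**Shape 3** — `<path>` cubic bezier, stroke `#0000ff` → score (S531, F1688). Control points (SVG): P0=(142.02,218.99), P1=(169.47,210.90), P2=(88.03,55.20), P3=(82.89,39.41); sampled at t=k/5. Machine vertices: (142.02,44.93) → (146.90,65.20) → (134.54,107.09) → (113.83,156.81) → (93.65,200.55) → (82.89,224.51). Open path.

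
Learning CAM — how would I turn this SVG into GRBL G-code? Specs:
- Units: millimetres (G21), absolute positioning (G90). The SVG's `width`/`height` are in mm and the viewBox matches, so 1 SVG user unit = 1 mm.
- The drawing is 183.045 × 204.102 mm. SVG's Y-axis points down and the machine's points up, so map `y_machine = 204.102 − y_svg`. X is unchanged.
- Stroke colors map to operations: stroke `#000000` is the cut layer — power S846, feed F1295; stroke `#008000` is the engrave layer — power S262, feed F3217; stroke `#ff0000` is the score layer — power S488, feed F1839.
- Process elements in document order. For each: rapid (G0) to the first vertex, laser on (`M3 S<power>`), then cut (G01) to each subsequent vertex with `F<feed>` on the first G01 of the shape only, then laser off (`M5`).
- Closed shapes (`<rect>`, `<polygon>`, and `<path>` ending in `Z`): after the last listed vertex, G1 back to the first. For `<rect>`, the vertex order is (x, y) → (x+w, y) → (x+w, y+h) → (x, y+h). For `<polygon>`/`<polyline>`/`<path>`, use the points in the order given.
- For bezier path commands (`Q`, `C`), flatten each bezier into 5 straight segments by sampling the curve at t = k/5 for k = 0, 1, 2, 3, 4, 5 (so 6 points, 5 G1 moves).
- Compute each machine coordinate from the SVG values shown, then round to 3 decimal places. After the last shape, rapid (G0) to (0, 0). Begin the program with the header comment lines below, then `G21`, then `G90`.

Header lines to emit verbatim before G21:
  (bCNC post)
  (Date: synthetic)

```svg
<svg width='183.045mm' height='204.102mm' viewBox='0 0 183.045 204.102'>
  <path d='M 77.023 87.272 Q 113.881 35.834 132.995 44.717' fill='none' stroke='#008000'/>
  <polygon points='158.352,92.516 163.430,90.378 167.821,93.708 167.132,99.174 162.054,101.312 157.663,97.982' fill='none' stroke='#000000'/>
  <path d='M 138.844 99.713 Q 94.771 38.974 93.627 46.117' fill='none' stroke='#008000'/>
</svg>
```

1 u = 1 mm; y_m = 204.102 − y.

[1] `<path>` quadratic bezier, #008000→engrave S262 F3217: (77.023,116.830) → (91.056,134.992) → (103.670,148.329) → (114.865,156.840) → (124.640,160.525) → (132.995,159.385)

[2] `<polygon>` regular polygon, #000000→cut S846 F1295: (158.352,111.586) → (163.430,113.724) → (167.821,110.394) → (167.132,104.928) → (162.054,102.790) → (157.663,106.120) → (158.352,111.586) (closed)

[3] `<path>` quadratic bezier, #008000→engrave S262 F3217: (138.844,104.389) → (122.932,125.969) → (110.454,142.119) → (101.411,152.838) → (95.802,158.127) → (93.627,157.985)

(bCNC post)
(Date: synthetic)
G21
G90
G0 X77.023 Y116.830
M3 S262
G01 X91.056 Y134.992 F3217
G01 X103.670 Y148.329
G01 X114.865 Y156.840
G01 X124.640 Y160.525
G01 X132.995 Y159.385
M5
G0 X158.352 Y111.586
M3 S846
G01 X163.430 Y113.724 F1295
G01 X167.821 Y110.394
G01 X167.132 Y104.928
G01 X162.054 Y102.790
G01 X157.663 Y106.120
G01 X158.352 Y111.586
M5
G0 X138.844 Y104.389
M3 S262
G01 X122.932 Y125.969 F3217
G01 X110.454 Y142.119
G01 X101.411 Y152.838
G01 X95.802 Y158.127
G01 X93.627 Y157.985
M5
G0 X0.000 Y0.000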